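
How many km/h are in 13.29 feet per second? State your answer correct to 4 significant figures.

14.58 km/h

1 foot per second = 1.09728 km/h.
13.29 × 1.09728 ≈ 14.58 km/h.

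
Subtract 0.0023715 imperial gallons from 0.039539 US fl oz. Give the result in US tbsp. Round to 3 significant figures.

0.039539 US fl oz = 0.0790780 US tbsp and 0.0023715 imp gal = 0.729102 US tbsp.
0.0790780 − 0.729102 ≈ -0.650 US tbsp.

-0.650 US tablespoons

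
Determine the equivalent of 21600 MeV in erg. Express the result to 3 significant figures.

1 MeV = 1.60218 × 10^-6 erg.
Then 21600 × 1.60218 × 10^-6 ≈ 0.0346 erg.

0.0346 erg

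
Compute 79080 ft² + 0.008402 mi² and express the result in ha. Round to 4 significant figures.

79080 ft² = 0.734677 ha and 0.008402 mi² = 2.17611 ha.
0.734677 + 2.17611 ≈ 2.911 ha.

2.911 ha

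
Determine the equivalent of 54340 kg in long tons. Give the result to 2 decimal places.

1 kilogram = 0.000984207 long ton.
Then 54340 × 0.000984207 ≈ 53.48 long ton.

53.48 long ton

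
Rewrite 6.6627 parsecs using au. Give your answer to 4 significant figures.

1.374e+6 au

1 pc = 206265 au.
So 6.6627 × 206265 ≈ 1.374e+6 au.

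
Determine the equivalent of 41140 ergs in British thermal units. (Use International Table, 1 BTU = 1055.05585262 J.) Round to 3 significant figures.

1 erg = 9.47817 × 10^-11 British thermal units.
So 41140 × 9.47817 × 10^-11 ≈ 3.90 × 10^-6 BTU.

3.90 × 10^-6 British thermal units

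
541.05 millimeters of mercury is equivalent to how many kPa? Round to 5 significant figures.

1 millimeter of mercury = 0.133322 kPa.
Then 541.05 × 0.133322 ≈ 72.134 kPa.

72.134 kPa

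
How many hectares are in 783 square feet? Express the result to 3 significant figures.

1 ft² = 9.29030 × 10^-6 hectares.
So 783 × 9.29030 × 10^-6 ≈ 0.00727 ha.

0.00727 ha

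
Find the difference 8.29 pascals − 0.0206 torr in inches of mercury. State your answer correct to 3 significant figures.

0.00164 inHg

8.29 Pa = 0.00244804 inHg and 0.0206 torr = 0.000811024 inHg.
0.00244804 − 0.000811024 ≈ 0.00164 inHg.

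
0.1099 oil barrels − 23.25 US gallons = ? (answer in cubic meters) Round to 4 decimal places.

0.1099 bbl = 0.0174727 m³ and 23.25 US gal = 0.0880108 m³.
0.0174727 − 0.0880108 ≈ -0.0705 m³.

-0.0705 m³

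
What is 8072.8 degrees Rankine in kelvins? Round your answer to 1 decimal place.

°R = K × 9/5.
Applying the formula gives 4484.9 K.

4484.9 K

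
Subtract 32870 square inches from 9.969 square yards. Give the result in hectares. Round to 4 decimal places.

-0.0013 ha

9.969 yd² = 0.000833535 ha and 32870 in² = 0.00212064 ha.
0.000833535 − 0.00212064 ≈ -0.0013 ha.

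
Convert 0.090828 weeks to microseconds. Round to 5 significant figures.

5.4933e+10 microseconds

1 week = 6.04800e+11 μs.
So 0.090828 × 6.04800e+11 ≈ 5.4933e+10 μs.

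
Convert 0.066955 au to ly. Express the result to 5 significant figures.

1.0587e-6 ly

1 astronomical unit = 1.58125e-5 ly.
Thus 0.066955 × 1.58125e-5 ≈ 1.0587e-6 ly.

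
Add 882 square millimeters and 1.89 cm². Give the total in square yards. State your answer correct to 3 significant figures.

882 mm² = 0.00105486 yd² and 1.89 cm² = 0.000226042 yd².
0.00105486 + 0.000226042 ≈ 0.00128 yd².

0.00128 square yards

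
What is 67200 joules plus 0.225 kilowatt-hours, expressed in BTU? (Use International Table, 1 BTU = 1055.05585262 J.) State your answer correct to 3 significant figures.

831 BTU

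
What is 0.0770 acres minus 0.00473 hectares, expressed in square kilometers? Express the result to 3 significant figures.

0.000264 square kilometers

0.0770 acre = 0.000311608 km² and 0.00473 ha = 4.73000e-5 km².
0.000311608 − 4.73000e-5 ≈ 0.000264 km².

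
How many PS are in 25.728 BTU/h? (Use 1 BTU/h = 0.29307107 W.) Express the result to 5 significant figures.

1 BTU per hour = 0.000398466 PS.
25.728 × 0.000398466 ≈ 0.010252 PS.

0.010252 PS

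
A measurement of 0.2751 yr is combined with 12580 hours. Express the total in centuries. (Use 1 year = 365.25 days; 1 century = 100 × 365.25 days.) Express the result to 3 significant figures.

0.2751 yr = 0.00275100 century and 12580 h = 0.0143509 century.
0.00275100 + 0.0143509 ≈ 0.0171 century.

0.0171 century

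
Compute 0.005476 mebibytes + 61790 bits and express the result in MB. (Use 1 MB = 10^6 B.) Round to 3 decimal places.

0.013 MB

0.005476 MiB = 0.00574200 MB and 61790 bit = 0.00772375 MB.
0.00574200 + 0.00772375 ≈ 0.013 MB.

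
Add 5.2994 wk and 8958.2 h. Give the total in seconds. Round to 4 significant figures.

5.2994 wk = 3.20508e+6 s and 8958.2 h = 3.22495e+7 s.
3.20508e+6 + 3.22495e+7 ≈ 3.545e+7 s.

3.545e+7 seconds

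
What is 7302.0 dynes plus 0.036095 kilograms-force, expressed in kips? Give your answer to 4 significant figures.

7302.0 dyn = 1.64155e-5 kip and 0.036095 kgf = 7.95759e-5 kip.
1.64155e-5 + 7.95759e-5 ≈ 9.599e-5 kip.

9.599e-5 kips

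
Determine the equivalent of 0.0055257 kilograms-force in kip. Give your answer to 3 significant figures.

1 kgf = 0.00220462 kips.
So 0.0055257 × 0.00220462 ≈ 1.22 × 10^-5 kip.

1.22 × 10^-5 kip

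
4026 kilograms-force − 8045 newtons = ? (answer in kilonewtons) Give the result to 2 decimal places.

4026 kgf = 39.4816 kN and 8045 N = 8.04500 kN.
39.4816 − 8.04500 ≈ 31.44 kN.

31.44 kilonewtons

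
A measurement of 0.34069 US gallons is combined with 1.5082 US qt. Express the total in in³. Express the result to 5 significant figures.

165.80 in³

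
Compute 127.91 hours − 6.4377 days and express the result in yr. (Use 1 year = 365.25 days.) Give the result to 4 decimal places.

127.91 h = 0.0145916 yr and 6.4377 d = 0.0176255 yr.
0.0145916 − 0.0176255 ≈ -0.0030 yr.

-0.0030 yr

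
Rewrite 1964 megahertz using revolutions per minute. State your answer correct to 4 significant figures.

1 MHz = 6.00000e+7 revolutions per minute.
Then 1964 × 6.00000e+7 ≈ 1.178e+11 rpm.

1.178e+11 rpm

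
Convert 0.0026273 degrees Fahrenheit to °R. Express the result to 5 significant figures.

°R = °F + 459.67.
Applying the formula gives 459.67 °R.

459.67 degrees Rankine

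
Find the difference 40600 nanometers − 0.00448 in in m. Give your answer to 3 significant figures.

-7.32e-5 meters

40600 nm = 4.06000e-5 m and 0.00448 in = 0.000113792 m.
4.06000e-5 − 0.000113792 ≈ -7.32e-5 m.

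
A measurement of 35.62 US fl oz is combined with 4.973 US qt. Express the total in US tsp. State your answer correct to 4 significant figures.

1169 US tsp

35.62 US fl oz = 213.720 US tsp and 4.973 US qt = 954.816 US tsp.
213.720 + 954.816 ≈ 1169 US tsp.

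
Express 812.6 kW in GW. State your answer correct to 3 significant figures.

1 kilowatt = 1.00000e-6 GW.
So 812.6 × 1.00000e-6 ≈ 0.000813 GW.

0.000813 gigawatts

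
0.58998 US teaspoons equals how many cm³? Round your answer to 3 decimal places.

2.908 cubic centimeters

1 US tsp = 4.92892 cm³.
Then 0.58998 × 4.92892 ≈ 2.908 cm³.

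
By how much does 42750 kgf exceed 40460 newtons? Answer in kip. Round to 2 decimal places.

42750 kgf = 94.2476 kip and 40460 N = 9.09577 kip.
94.2476 − 9.09577 ≈ 85.15 kip.

85.15 kips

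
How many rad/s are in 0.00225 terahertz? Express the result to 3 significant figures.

1.41e+10 rad/s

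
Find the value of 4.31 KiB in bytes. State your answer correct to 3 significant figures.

4410 B

1 kibibyte = 1024.00 B.
Thus 4.31 × 1024.00 ≈ 4410 B.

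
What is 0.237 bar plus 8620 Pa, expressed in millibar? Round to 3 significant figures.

323 mbar

0.237 bar = 237.000 mbar and 8620 Pa = 86.2000 mbar.
237.000 + 86.2000 ≈ 323 mbar.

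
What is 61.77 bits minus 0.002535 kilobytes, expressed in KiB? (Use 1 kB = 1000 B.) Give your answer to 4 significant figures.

0.005065 KiB

61.77 bit = 0.00754028 KiB and 0.002535 kB = 0.00247559 KiB.
0.00754028 − 0.00247559 ≈ 0.005065 KiB.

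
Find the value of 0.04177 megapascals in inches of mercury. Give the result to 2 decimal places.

12.33 inches of mercury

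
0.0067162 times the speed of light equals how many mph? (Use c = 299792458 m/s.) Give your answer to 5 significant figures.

1 speed of light = 6.70617 × 10^8 miles per hour.
So 0.0067162 × 6.70617 × 10^8 ≈ 4.5040 × 10^6 mph.

4.5040 × 10^6 mph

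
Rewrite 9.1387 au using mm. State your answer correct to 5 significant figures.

1 au = 1.49598 × 10^14 mm.
Then 9.1387 × 1.49598 × 10^14 ≈ 1.3671 × 10^15 mm.

1.3671 × 10^15 millimeters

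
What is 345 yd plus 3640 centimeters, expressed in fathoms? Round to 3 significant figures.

192 fathoms

345 yd = 172.500 fathom and 3640 cm = 19.9038 fathom.
172.500 + 19.9038 ≈ 192 fathom.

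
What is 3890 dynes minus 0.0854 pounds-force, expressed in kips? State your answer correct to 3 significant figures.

3890 dyn = 8.74507 × 10^-6 kip and 0.0854 lbf = 8.54000 × 10^-5 kip.
8.74507 × 10^-6 − 8.54000 × 10^-5 ≈ -7.67 × 10^-5 kip.

-7.67 × 10^-5 kip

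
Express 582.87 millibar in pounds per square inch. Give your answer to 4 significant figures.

8.454 psi

1 mbar = 0.0145038 pounds per square inch.
Then 582.87 × 0.0145038 ≈ 8.454 psi.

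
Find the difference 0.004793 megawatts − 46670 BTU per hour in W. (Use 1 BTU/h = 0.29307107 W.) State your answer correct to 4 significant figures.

0.004793 MW = 4793.00 W and 46670 BTU/h = 13677.6 W.
4793.00 − 13677.6 ≈ -8885 W.

-8885 watts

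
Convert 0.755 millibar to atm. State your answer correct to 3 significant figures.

1 millibar = 0.000986923 atm.
Thus 0.755 × 0.000986923 ≈ 0.000745 atm.

0.000745 atmospheres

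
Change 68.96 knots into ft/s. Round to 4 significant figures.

116.4 feet per second

1 knot = 1.68781 feet per second.
So 68.96 × 1.68781 ≈ 116.4 ft/s.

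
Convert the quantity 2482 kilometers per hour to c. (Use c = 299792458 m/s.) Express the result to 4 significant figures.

2.300e-6 c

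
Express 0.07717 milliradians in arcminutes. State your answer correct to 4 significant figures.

0.2653 arcmin

1 milliradian = 3.43775 arcminutes.
0.07717 × 3.43775 ≈ 0.2653 arcmin.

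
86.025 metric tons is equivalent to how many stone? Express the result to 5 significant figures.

13547 st

1 metric ton = 157.473 st.
Then 86.025 × 157.473 ≈ 13547 st.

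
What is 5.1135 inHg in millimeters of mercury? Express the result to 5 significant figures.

129.88 mmHg

1 inHg = 25.4000 mmHg.
Then 5.1135 × 25.4000 ≈ 129.88 mmHg.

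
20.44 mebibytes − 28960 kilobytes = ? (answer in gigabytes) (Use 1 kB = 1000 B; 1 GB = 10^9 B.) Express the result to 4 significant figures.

-0.007527 gigabytes

20.44 MiB = 0.0214329 GB and 28960 kB = 0.0289600 GB.
0.0214329 − 0.0289600 ≈ -0.007527 GB.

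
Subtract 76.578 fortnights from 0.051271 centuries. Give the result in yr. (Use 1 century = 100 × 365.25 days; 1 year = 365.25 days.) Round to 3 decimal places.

2.192 yr

0.051271 century = 5.12710 yr and 76.578 fortnight = 2.93523 yr.
5.12710 − 2.93523 ≈ 2.192 yr.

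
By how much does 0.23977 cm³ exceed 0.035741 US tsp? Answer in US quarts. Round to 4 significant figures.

0.23977 cm³ = 0.000253362 US qt and 0.035741 US tsp = 0.000186151 US qt.
0.000253362 − 0.000186151 ≈ 6.721e-5 US qt.

6.721e-5 US quarts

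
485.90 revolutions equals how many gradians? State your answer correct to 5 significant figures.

194360 gradians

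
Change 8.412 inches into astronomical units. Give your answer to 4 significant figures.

1 in = 1.69789 × 10^-13 astronomical units.
So 8.412 × 1.69789 × 10^-13 ≈ 1.428 × 10^-12 au.

1.428 × 10^-12 au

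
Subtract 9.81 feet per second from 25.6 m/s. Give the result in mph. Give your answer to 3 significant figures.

50.6 mph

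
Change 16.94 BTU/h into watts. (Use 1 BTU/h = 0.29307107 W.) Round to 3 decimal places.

4.965 watts

1 BTU per hour = 0.293071 W.
So 16.94 × 0.293071 ≈ 4.965 W.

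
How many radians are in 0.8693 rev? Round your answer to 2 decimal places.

5.46 rad

1 revolution = 6.28319 rad.
Thus 0.8693 × 6.28319 ≈ 5.46 rad.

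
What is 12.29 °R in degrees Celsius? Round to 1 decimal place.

-266.3 °C

°R = (°C + 273.15) × 9/5.
Applying the formula gives -266.3 °C.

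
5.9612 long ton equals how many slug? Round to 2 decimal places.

1 long ton = 69.6213 slug.
So 5.9612 × 69.6213 ≈ 415.03 slug.

415.03 slugs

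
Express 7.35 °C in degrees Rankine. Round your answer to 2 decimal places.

504.90 °R

°R = (°C + 273.15) × 9/5.
Applying the formula gives 504.90 °R.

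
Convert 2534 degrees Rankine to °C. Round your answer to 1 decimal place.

°R = (°C + 273.15) × 9/5.
Applying the formula gives 1134.6 °C.

1134.6 degrees Celsius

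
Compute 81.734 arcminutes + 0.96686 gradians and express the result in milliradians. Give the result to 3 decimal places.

38.963 milliradians

81.734 arcmin = 23.7755 mrad and 0.96686 grad = 15.1874 mrad.
23.7755 + 15.1874 ≈ 38.963 mrad.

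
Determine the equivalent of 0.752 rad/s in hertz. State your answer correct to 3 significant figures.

0.120 Hz

1 radian per second = 0.159155 hertz.
0.752 × 0.159155 ≈ 0.120 Hz.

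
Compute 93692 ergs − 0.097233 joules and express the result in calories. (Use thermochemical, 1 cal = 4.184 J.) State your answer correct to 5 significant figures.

-0.021000 calories

93692 erg = 0.00223929 cal and 0.097233 J = 0.0232392 cal.
0.00223929 − 0.0232392 ≈ -0.021000 cal.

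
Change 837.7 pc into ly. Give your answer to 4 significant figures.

2732 light-years

1 pc = 3.26156 light-years.
Then 837.7 × 3.26156 ≈ 2732 ly.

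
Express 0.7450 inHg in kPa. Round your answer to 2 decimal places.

1 inch of mercury = 3.38639 kilopascals.
Then 0.7450 × 3.38639 ≈ 2.52 kPa.

2.52 kilopascals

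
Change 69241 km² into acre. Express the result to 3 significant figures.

1 km² = 247.105 acres.
So 69241 × 247.105 ≈ 1.71 × 10^7 acre.

1.71 × 10^7 acre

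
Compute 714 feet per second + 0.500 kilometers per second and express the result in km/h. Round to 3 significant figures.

714 ft/s = 783.458 km/h and 0.500 km/s = 1800.00 km/h.
783.458 + 1800.00 ≈ 2580 km/h.

2580 kilometers per hour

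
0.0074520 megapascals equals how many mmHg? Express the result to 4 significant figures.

55.89 mmHg

1 megapascal = 7500.62 mmHg.
0.0074520 × 7500.62 ≈ 55.89 mmHg.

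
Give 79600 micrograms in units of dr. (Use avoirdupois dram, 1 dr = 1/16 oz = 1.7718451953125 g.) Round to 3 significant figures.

1 microgram = 5.64383e-7 dr.
Then 79600 × 5.64383e-7 ≈ 0.0449 dr.

0.0449 dr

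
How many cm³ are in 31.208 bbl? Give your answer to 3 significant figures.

4.96e+6 cm³

1 oil barrel = 158987 cm³.
31.208 × 158987 ≈ 4.96e+6 cm³.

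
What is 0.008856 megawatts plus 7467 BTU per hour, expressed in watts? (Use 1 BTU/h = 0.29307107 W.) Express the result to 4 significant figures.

11040 W

0.008856 MW = 8856.00 W and 7467 BTU/h = 2188.36 W.
8856.00 + 2188.36 ≈ 11040 W.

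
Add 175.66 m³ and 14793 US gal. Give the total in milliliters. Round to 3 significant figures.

2.32e+8 mL

175.66 m³ = 1.75660e+8 mL and 14793 US gal = 5.59976e+7 mL.
1.75660e+8 + 5.59976e+7 ≈ 2.32e+8 mL.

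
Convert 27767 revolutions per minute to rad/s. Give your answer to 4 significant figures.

2908 rad/s

1 rpm = 0.104720 radians per second.
Then 27767 × 0.104720 ≈ 2908 rad/s.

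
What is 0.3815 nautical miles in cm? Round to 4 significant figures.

1 nautical mile = 185200 centimeters.
So 0.3815 × 185200 ≈ 70650 cm.

70650 centimeters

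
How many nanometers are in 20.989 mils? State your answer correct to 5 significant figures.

533120 nanometers

1 mil = 25400.0 nm.
So 20.989 × 25400.0 ≈ 533120 nm.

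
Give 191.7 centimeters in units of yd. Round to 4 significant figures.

2.096 yd

1 cm = 0.0109361 yd.
Thus 191.7 × 0.0109361 ≈ 2.096 yd.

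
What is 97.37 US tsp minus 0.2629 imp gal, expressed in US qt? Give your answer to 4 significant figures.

97.37 US tsp = 0.507135 US qt and 0.2629 imp gal = 1.26292 US qt.
0.507135 − 1.26292 ≈ -0.7558 US qt.

-0.7558 US qt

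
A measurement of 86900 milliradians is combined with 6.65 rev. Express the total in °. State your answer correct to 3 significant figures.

7370 °

86900 mrad = 4979.00 ° and 6.65 rev = 2394.00 °.
4979.00 + 2394.00 ≈ 7370 °.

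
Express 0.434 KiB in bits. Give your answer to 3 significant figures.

1 KiB = 8192.00 bit.
Then 0.434 × 8192.00 ≈ 3560 bit.

3560 bit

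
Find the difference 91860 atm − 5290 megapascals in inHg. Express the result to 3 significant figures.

91860 atm = 2.74857e+6 inHg and 5290 MPa = 1.56214e+6 inHg.
2.74857e+6 − 1.56214e+6 ≈ 1.19e+6 inHg.

1.19e+6 inches of mercury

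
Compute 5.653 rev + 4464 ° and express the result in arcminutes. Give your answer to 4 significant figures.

389900 arcmin

5.653 rev = 122105 arcmin and 4464 ° = 267840 arcmin.
122105 + 267840 ≈ 389900 arcmin.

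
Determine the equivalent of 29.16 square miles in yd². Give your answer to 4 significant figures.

1 mi² = 3.09760 × 10^6 square yards.
So 29.16 × 3.09760 × 10^6 ≈ 9.033 × 10^7 yd².

9.033 × 10^7 square yards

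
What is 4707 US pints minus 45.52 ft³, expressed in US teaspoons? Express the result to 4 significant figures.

190400 US teaspoons

4707 US pt = 451872 US tsp and 45.52 ft³ = 261514 US tsp.
451872 − 261514 ≈ 190400 US tsp.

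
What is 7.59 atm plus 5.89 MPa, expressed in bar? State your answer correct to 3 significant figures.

66.6 bar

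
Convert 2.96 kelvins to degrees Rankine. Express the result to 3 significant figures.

°R = K × 9/5.
Applying the formula gives 5.33 °R.

5.33 °R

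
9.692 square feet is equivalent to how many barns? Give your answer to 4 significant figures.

9.004 × 10^27 barns

1 square foot = 9.29030 × 10^26 barn.
Thus 9.692 × 9.29030 × 10^26 ≈ 9.004 × 10^27 barn.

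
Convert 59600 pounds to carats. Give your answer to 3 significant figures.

1 pound = 2267.96 ct.
59600 × 2267.96 ≈ 1.35 × 10^8 ct.

1.35 × 10^8 ct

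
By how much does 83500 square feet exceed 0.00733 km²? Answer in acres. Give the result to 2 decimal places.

0.11 acre

83500 ft² = 1.91690 acre and 0.00733 km² = 1.81128 acre.
1.91690 − 1.81128 ≈ 0.11 acre.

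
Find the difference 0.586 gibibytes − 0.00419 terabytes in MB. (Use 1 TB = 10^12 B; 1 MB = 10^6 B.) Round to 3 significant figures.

-3560 MB

0.586 GiB = 629.213 MB and 0.00419 TB = 4190.00 MB.
629.213 − 4190.00 ≈ -3560 MB.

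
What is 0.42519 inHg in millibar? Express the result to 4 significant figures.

14.40 millibar

1 inch of mercury = 33.8639 mbar.
So 0.42519 × 33.8639 ≈ 14.40 mbar.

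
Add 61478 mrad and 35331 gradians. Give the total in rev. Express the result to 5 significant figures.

61478 mrad = 9.78453 rev and 35331 grad = 88.3275 rev.
9.78453 + 88.3275 ≈ 98.112 rev.

98.112 revolutions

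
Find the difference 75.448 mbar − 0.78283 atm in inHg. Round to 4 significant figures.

75.448 mbar = 2.22798 inHg and 0.78283 atm = 23.4233 inHg.
2.22798 − 23.4233 ≈ -21.20 inHg.

-21.20 inHg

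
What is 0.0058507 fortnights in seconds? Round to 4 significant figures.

1 fortnight = 1.20960e+6 seconds.
So 0.0058507 × 1.20960e+6 ≈ 7077 s.

7077 s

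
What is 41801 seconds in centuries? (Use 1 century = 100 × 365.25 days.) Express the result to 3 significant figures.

1.32 × 10^-5 century

1 second = 3.16881 × 10^-10 century.
So 41801 × 3.16881 × 10^-10 ≈ 1.32 × 10^-5 century.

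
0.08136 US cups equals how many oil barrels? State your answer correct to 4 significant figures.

0.0001211 oil barrels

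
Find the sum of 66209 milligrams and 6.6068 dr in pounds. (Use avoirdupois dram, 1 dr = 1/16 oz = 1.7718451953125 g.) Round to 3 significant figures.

0.172 lb

66209 mg = 0.145966 lb and 6.6068 dr = 0.0258078 lb.
0.145966 + 0.0258078 ≈ 0.172 lb.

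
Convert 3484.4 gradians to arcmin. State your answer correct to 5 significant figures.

1 grad = 54.0000 arcminutes.
3484.4 × 54.0000 ≈ 188160 arcmin.

188160 arcmin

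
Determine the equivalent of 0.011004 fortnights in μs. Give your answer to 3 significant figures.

1 fortnight = 1.20960 × 10^12 microseconds.
Then 0.011004 × 1.20960 × 10^12 ≈ 1.33 × 10^10 μs.

1.33 × 10^10 microseconds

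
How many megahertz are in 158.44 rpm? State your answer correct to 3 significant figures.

2.64e-6 MHz

1 rpm = 1.66667e-8 MHz.
Then 158.44 × 1.66667e-8 ≈ 2.64e-6 MHz.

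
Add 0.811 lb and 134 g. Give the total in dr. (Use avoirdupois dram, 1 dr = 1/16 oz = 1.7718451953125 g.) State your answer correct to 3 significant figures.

0.811 lb = 207.616 dr and 134 g = 75.6274 dr.
207.616 + 75.6274 ≈ 283 dr.

283 dr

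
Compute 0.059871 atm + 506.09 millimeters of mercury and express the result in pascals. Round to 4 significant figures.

73540 pascals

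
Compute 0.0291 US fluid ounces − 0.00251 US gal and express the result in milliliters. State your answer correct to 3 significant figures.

0.0291 US fl oz = 0.860590 mL and 0.00251 US gal = 9.50138 mL.
0.860590 − 9.50138 ≈ -8.64 mL.

-8.64 mL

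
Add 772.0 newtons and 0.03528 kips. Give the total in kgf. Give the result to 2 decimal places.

94.72 kgf

772.0 N = 78.7221 kgf and 0.03528 kip = 16.0027 kgf.
78.7221 + 16.0027 ≈ 94.72 kgf.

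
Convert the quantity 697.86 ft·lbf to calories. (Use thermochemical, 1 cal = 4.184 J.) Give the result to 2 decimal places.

226.14 calories

1 foot-pound = 0.324048 calories.
So 697.86 × 0.324048 ≈ 226.14 cal.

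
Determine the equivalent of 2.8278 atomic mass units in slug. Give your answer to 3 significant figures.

1 atomic mass unit = 1.13783e-28 slug.
2.8278 × 1.13783e-28 ≈ 3.22e-28 slug.

3.22e-28 slug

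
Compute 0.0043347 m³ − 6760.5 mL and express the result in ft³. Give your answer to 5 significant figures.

0.0043347 m³ = 0.1530785 ft³ and 6760.5 mL = 0.2387448 ft³.
0.1530785 − 0.2387448 ≈ -0.085666 ft³.

-0.085666 cubic feet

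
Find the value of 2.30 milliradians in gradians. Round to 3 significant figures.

0.146 gradians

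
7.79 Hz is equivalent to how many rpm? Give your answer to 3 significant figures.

467 revolutions per minute

1 hertz = 60.0000 rpm.
Then 7.79 × 60.0000 ≈ 467 rpm.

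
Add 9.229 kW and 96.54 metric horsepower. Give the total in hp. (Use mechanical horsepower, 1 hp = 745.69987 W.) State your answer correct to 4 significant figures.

9.229 kW = 12.3763 hp and 96.54 PS = 95.2193 hp.
12.3763 + 95.2193 ≈ 107.6 hp.

107.6 hp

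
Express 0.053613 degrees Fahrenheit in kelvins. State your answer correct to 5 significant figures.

K = (°F + 459.67) × 5/9.
Applying the formula gives 255.40 K.

255.40 K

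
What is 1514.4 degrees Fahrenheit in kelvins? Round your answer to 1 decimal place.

1096.7 K

K = (°F + 459.67) × 5/9.
Applying the formula gives 1096.7 K.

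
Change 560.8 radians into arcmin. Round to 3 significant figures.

1.93 × 10^6 arcmin

1 rad = 3437.75 arcmin.
Then 560.8 × 3437.75 ≈ 1.93 × 10^6 arcmin.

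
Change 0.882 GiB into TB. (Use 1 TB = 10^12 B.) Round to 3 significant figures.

1 GiB = 0.00107374 terabytes.
0.882 × 0.00107374 ≈ 0.000947 TB.

0.000947 terabytes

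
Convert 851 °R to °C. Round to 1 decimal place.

199.6 °C

°R = (°C + 273.15) × 9/5.
Applying the formula gives 199.6 °C.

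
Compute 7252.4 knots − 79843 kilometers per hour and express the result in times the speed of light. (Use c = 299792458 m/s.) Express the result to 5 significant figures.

-6.1535e-5 c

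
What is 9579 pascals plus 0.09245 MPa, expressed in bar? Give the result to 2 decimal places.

9579 Pa = 0.0957900 bar and 0.09245 MPa = 0.924500 bar.
0.0957900 + 0.924500 ≈ 1.02 bar.

1.02 bar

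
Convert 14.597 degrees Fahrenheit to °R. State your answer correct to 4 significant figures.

°R = °F + 459.67.
Applying the formula gives 474.3 °R.

474.3 °R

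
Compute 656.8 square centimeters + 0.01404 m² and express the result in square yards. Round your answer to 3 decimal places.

0.095 square yards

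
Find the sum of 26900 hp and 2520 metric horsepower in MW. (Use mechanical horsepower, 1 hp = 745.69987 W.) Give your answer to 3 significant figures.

26900 hp = 20.0593 MW and 2520 PS = 1.85346 MW.
20.0593 + 1.85346 ≈ 21.9 MW.

21.9 MW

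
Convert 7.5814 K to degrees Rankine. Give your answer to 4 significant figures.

°R = K × 9/5.
Applying the formula gives 13.65 °R.

13.65 °R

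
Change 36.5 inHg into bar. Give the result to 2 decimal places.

1.24 bar

1 inHg = 0.0338639 bar.
36.5 × 0.0338639 ≈ 1.24 bar.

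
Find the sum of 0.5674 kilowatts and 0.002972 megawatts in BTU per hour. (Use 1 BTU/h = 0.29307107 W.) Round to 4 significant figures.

0.5674 kW = 1936.05 BTU/h and 0.002972 MW = 10140.9 BTU/h.
1936.05 + 10140.9 ≈ 12080 BTU/h.

12080 BTU per hour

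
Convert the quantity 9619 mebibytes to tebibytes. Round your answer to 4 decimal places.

1 MiB = 9.53674e-7 TiB.
Then 9619 × 9.53674e-7 ≈ 0.0092 TiB.

0.0092 TiB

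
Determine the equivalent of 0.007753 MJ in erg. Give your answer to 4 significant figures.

7.753 × 10^10 ergs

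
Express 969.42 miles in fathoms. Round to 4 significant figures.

853100 fathom

1 mi = 880.000 fathom.
Thus 969.42 × 880.000 ≈ 853100 fathom.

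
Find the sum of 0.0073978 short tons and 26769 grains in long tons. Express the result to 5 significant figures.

0.0083124 long tons

0.0073978 short ton = 0.00660518 long ton and 26769 gr = 0.00170721 long ton.
0.00660518 + 0.00170721 ≈ 0.0083124 long ton.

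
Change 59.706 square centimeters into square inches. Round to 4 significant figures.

1 cm² = 0.155000 in².
59.706 × 0.155000 ≈ 9.254 in².

9.254 in²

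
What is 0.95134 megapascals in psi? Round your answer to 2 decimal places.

137.98 pounds per square inch

1 MPa = 145.038 psi.
0.95134 × 145.038 ≈ 137.98 psi.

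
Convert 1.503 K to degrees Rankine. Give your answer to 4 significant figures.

2.705 degrees Rankine

°R = K × 9/5.
Applying the formula gives 2.705 °R.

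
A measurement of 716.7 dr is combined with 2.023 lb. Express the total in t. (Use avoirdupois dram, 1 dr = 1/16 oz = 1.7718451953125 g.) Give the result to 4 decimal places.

716.7 dr = 0.00126988 t and 2.023 lb = 0.000917617 t.
0.00126988 + 0.000917617 ≈ 0.0022 t.

0.0022 metric tons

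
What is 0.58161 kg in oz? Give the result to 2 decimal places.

1 kg = 35.2740 oz.
0.58161 × 35.2740 ≈ 20.52 oz.

20.52 oz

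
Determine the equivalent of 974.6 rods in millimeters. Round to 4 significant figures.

4.901 × 10^6 millimeters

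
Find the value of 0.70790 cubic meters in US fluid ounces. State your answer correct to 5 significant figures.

23937 US fluid ounces

1 m³ = 33814.0 US fl oz.
0.70790 × 33814.0 ≈ 23937 US fl oz.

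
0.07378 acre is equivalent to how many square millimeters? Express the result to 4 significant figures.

2.986 × 10^8 square millimeters

1 acre = 4.04686 × 10^9 square millimeters.
0.07378 × 4.04686 × 10^9 ≈ 2.986 × 10^8 mm².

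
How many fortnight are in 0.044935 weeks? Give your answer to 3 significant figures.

1 week = 0.500000 fortnight.
0.044935 × 0.500000 ≈ 0.0225 fortnight.

0.0225 fortnight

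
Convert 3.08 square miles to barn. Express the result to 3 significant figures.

1 mi² = 2.58999 × 10^34 barn.
3.08 × 2.58999 × 10^34 ≈ 7.98 × 10^34 barn.

7.98 × 10^34 barns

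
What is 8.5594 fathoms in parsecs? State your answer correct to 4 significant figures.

5.073 × 10^-16 parsecs

1 fathom = 5.92674 × 10^-17 pc.
8.5594 × 5.92674 × 10^-17 ≈ 5.073 × 10^-16 pc.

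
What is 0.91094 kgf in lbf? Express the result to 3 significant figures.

2.01 lbf

1 kgf = 2.20462 pounds-force.
Thus 0.91094 × 2.20462 ≈ 2.01 lbf.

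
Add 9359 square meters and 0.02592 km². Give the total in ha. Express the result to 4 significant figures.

3.528 ha

9359 m² = 0.935900 ha and 0.02592 km² = 2.59200 ha.
0.935900 + 2.59200 ≈ 3.528 ha.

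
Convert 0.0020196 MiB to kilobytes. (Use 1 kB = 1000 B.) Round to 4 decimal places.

2.1177 kilobytes

1 MiB = 1048.58 kB.
So 0.0020196 × 1048.58 ≈ 2.1177 kB.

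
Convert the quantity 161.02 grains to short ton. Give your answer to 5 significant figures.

1.1501e-5 short ton

1 grain = 7.14286e-8 short ton.
Then 161.02 × 7.14286e-8 ≈ 1.1501e-5 short ton.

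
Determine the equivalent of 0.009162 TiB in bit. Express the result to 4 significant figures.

8.059 × 10^10 bits

1 TiB = 8.79609 × 10^12 bits.
Thus 0.009162 × 8.79609 × 10^12 ≈ 8.059 × 10^10 bit.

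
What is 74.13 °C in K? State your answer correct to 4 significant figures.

347.3 K

K = °C + 273.15.
Applying the formula gives 347.3 K.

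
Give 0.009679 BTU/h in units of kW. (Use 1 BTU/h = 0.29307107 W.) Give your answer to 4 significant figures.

2.837e-6 kilowatts

1 BTU per hour = 0.000293071 kW.
Thus 0.009679 × 0.000293071 ≈ 2.837e-6 kW.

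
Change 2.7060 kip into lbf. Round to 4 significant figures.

2706 pounds-force

1 kip = 1000.00 lbf.
So 2.7060 × 1000.00 ≈ 2706 lbf.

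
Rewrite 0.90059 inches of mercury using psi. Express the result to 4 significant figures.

0.4423 psi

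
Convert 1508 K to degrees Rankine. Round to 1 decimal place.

°R = K × 9/5.
Applying the formula gives 2714.4 °R.

2714.4 °R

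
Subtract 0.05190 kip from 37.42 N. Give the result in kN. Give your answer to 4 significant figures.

37.42 N = 0.0374200 kN and 0.05190 kip = 0.230863 kN.
0.0374200 − 0.230863 ≈ -0.1934 kN.

-0.1934 kN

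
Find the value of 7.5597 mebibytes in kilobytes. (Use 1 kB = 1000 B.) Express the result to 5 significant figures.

7926.9 kB

1 mebibyte = 1048.576 kilobytes.
So 7.5597 × 1048.576 ≈ 7926.9 kB.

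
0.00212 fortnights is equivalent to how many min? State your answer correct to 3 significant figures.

42.7 min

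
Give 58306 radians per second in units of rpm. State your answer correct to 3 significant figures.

557000 revolutions per minute

1 rad/s = 9.54930 revolutions per minute.
58306 × 9.54930 ≈ 557000 rpm.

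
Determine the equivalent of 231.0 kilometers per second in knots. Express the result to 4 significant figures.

449000 kn

1 km/s = 1943.84 knots.
So 231.0 × 1943.84 ≈ 449000 kn.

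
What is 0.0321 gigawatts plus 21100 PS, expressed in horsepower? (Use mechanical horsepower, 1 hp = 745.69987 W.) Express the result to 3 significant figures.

0.0321 GW = 43046.8 hp and 21100 PS = 20811.4 hp.
43046.8 + 20811.4 ≈ 63900 hp.

63900 horsepower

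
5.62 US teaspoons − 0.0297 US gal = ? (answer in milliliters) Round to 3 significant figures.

5.62 US tsp = 27.7005 mL and 0.0297 US gal = 112.427 mL.
27.7005 − 112.427 ≈ -84.7 mL.

-84.7 milliliters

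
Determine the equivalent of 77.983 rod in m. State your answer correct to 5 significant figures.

1 rod = 5.02920 meters.
So 77.983 × 5.02920 ≈ 392.19 m.

392.19 m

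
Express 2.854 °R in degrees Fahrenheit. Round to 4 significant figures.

-456.8 °F

°R = °F + 459.67.
Applying the formula gives -456.8 °F.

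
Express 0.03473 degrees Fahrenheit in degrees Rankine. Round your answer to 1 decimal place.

459.7 degrees Rankine

°R = °F + 459.67.
Applying the formula gives 459.7 °R.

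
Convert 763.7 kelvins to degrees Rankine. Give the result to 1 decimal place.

1374.7 degrees Rankine

°R = K × 9/5.
Applying the formula gives 1374.7 °R.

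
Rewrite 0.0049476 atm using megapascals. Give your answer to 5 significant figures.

0.00050132 megapascals

1 atm = 0.101325 megapascals.
So 0.0049476 × 0.101325 ≈ 0.00050132 MPa.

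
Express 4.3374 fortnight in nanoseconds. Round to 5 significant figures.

5.2465 × 10^15 ns

1 fortnight = 1.20960 × 10^15 nanoseconds.
So 4.3374 × 1.20960 × 10^15 ≈ 5.2465 × 10^15 ns.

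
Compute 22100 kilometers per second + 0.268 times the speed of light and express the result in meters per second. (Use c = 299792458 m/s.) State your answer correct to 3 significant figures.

1.02 × 10^8 meters per second

22100 km/s = 2.21000 × 10^7 m/s and 0.268 c = 8.03444 × 10^7 m/s.
2.21000 × 10^7 + 8.03444 × 10^7 ≈ 1.02 × 10^8 m/s.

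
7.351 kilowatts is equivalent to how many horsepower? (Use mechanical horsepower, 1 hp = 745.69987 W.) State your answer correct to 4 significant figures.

9.858 horsepower

1 kilowatt = 1.34102 horsepower.
So 7.351 × 1.34102 ≈ 9.858 hp.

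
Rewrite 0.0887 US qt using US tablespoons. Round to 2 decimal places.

5.68 US tbsp

1 US qt = 64.0000 US tbsp.
So 0.0887 × 64.0000 ≈ 5.68 US tbsp.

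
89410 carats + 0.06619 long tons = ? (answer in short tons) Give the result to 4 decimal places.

89410 ct = 0.0197115 short ton and 0.06619 long ton = 0.0741328 short ton.
0.0197115 + 0.0741328 ≈ 0.0938 short ton.

0.0938 short tons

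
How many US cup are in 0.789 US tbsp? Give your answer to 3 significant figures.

1 US tbsp = 0.0625000 US cups.
Thus 0.789 × 0.0625000 ≈ 0.0493 US cup.

0.0493 US cup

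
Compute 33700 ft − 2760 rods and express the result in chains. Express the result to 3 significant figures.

-179 chain

33700 ft = 510.606 chain and 2760 rod = 690.000 chain.
510.606 − 690.000 ≈ -179 chain.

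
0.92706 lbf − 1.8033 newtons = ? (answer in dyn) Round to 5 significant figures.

232050 dynes

0.92706 lbf = 412377 dyn and 1.8033 N = 180330 dyn.
412377 − 180330 ≈ 232050 dyn.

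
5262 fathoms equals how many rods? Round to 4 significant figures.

1 fathom = 0.363636 rod.
5262 × 0.363636 ≈ 1913 rod.

1913 rod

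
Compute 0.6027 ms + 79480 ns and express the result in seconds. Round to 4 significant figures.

0.0006822 seconds

0.6027 ms = 0.000602700 s and 79480 ns = 7.94800 × 10^-5 s.
0.000602700 + 7.94800 × 10^-5 ≈ 0.0006822 s.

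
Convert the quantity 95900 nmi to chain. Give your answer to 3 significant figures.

1 nmi = 92.0624 chain.
95900 × 92.0624 ≈ 8.83 × 10^6 chain.

8.83 × 10^6 chain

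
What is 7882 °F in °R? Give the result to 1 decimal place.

8341.7 °R

°R = °F + 459.67.
Applying the formula gives 8341.7 °R.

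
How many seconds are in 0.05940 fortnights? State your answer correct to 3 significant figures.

1 fortnight = 1.20960 × 10^6 s.
Thus 0.05940 × 1.20960 × 10^6 ≈ 71900 s.

71900 seconds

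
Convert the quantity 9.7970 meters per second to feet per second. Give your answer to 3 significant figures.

32.1 feet per second

1 m/s = 3.28084 feet per second.
9.7970 × 3.28084 ≈ 32.1 ft/s.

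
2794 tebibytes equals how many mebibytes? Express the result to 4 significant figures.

1 tebibyte = 1.04858 × 10^6 mebibytes.
2794 × 1.04858 × 10^6 ≈ 2.930 × 10^9 MiB.

2.930 × 10^9 MiB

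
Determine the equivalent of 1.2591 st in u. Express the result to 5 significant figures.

1 st = 3.82424 × 10^27 u.
1.2591 × 3.82424 × 10^27 ≈ 4.8151 × 10^27 u.

4.8151 × 10^27 atomic mass units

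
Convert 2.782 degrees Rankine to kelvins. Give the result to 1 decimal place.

°R = K × 9/5.
Applying the formula gives 1.5 K.

1.5 kelvins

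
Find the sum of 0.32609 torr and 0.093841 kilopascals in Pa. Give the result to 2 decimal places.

137.32 pascals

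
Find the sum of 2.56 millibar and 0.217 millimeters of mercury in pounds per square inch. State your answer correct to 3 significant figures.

0.0413 pounds per square inch

2.56 mbar = 0.0371297 psi and 0.217 mmHg = 0.00419608 psi.
0.0371297 + 0.00419608 ≈ 0.0413 psi.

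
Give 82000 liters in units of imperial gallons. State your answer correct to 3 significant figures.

1 L = 0.219969 imperial gallons.
Then 82000 × 0.219969 ≈ 18000 imp gal.

18000 imp gal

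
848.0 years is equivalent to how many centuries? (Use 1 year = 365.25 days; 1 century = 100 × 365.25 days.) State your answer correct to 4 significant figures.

8.480 centuries

1 yr = 0.0100000 century.
So 848.0 × 0.0100000 ≈ 8.480 century.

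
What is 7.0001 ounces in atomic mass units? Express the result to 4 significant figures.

1.195 × 10^26 atomic mass units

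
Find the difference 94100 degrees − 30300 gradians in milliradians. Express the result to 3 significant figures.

1.17 × 10^6 mrad

94100 ° = 1.64235 × 10^6 mrad and 30300 grad = 475951 mrad.
1.64235 × 10^6 − 475951 ≈ 1.17 × 10^6 mrad.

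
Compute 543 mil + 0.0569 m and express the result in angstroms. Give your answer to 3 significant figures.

543 mil = 1.37922e+8 Å and 0.0569 m = 5.69000e+8 Å.
1.37922e+8 + 5.69000e+8 ≈ 7.07e+8 Å.

7.07e+8 Å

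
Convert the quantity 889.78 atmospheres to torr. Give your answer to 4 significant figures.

676200 torr

1 atm = 760.000 torr.
889.78 × 760.000 ≈ 676200 torr.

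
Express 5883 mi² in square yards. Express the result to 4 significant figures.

1 square mile = 3.09760 × 10^6 yd².
Thus 5883 × 3.09760 × 10^6 ≈ 1.822 × 10^10 yd².

1.822 × 10^10 square yards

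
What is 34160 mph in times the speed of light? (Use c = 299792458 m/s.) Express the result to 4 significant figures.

1 mph = 1.49116 × 10^-9 c.
34160 × 1.49116 × 10^-9 ≈ 5.094 × 10^-5 c.

5.094 × 10^-5 times the speed of light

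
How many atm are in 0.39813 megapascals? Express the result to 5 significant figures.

3.9292 atm

1 MPa = 9.86923 atm.
0.39813 × 9.86923 ≈ 3.9292 atm.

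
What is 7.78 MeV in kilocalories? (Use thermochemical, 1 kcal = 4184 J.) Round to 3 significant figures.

1 MeV = 3.82929e-17 kcal.
7.78 × 3.82929e-17 ≈ 2.98e-16 kcal.

2.98e-16 kilocalories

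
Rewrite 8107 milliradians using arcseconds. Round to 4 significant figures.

1 mrad = 206.265 arcsec.
8107 × 206.265 ≈ 1.672 × 10^6 arcsec.

1.672 × 10^6 arcsec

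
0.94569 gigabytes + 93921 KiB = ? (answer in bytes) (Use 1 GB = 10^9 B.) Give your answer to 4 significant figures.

1.042 × 10^9 B

0.94569 GB = 9.45690 × 10^8 B and 93921 KiB = 9.61751 × 10^7 B.
9.45690 × 10^8 + 9.61751 × 10^7 ≈ 1.042 × 10^9 B.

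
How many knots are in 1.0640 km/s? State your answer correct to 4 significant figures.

1 kilometer per second = 1943.84 kn.
Then 1.0640 × 1943.84 ≈ 2068 kn.

2068 kn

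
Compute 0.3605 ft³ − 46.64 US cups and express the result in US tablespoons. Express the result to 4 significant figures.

-55.88 US tablespoons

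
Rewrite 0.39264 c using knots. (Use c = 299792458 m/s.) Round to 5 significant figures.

2.2881 × 10^8 knots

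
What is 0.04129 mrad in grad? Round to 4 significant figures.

1 mrad = 0.0636620 grad.
0.04129 × 0.0636620 ≈ 0.002629 grad.

0.002629 gradians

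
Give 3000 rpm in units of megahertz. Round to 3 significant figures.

5.00 × 10^-5 MHz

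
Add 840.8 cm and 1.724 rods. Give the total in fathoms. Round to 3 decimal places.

9.339 fathom

840.8 cm = 4.59755 fathom and 1.724 rod = 4.74100 fathom.
4.59755 + 4.74100 ≈ 9.339 fathom.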